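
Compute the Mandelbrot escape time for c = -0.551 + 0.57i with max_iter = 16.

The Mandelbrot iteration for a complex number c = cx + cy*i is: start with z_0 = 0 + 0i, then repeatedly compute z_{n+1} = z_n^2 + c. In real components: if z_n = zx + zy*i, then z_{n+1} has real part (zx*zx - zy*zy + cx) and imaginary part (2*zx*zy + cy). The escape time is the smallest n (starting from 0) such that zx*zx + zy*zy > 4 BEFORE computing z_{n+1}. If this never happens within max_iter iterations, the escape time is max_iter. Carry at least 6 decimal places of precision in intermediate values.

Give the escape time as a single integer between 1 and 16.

z_0 = 0 + 0i, c = -0.5510 + 0.5700i
Iter 1: z = -0.5510 + 0.5700i, |z|^2 = 0.6285
Iter 2: z = -0.5723 + -0.0581i, |z|^2 = 0.3309
Iter 3: z = -0.2269 + 0.6365i, |z|^2 = 0.4567
Iter 4: z = -0.9047 + 0.2812i, |z|^2 = 0.8976
Iter 5: z = 0.1885 + 0.0612i, |z|^2 = 0.0393
Iter 6: z = -0.5192 + 0.5931i, |z|^2 = 0.6213
Iter 7: z = -0.6331 + -0.0459i, |z|^2 = 0.4030
Iter 8: z = -0.1522 + 0.6281i, |z|^2 = 0.4177
Iter 9: z = -0.9223 + 0.3788i, |z|^2 = 0.9941
Iter 10: z = 0.1562 + -0.1286i, |z|^2 = 0.0409
Iter 11: z = -0.5432 + 0.5298i, |z|^2 = 0.5757
Iter 12: z = -0.5367 + -0.0055i, |z|^2 = 0.2881
Iter 13: z = -0.2630 + 0.5759i, |z|^2 = 0.4009
Iter 14: z = -0.8135 + 0.2671i, |z|^2 = 0.7332
Iter 15: z = 0.0395 + 0.1355i, |z|^2 = 0.0199

Answer: 16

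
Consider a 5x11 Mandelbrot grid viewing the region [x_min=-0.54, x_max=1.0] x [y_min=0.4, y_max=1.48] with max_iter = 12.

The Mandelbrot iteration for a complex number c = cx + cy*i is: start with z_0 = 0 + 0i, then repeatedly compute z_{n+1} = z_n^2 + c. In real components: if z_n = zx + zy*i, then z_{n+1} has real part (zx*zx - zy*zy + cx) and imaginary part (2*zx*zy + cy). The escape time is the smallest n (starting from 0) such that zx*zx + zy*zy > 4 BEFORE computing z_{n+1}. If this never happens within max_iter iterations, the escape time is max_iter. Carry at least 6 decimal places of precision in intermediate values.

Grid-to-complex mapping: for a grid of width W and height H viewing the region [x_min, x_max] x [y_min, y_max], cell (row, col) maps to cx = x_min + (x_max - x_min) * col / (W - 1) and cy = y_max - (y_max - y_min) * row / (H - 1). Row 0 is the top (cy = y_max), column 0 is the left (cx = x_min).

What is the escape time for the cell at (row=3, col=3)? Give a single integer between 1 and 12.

z_0 = 0 + 0i, c = 0.6150 + 1.1560i
Iter 1: z = 0.6150 + 1.1560i, |z|^2 = 1.7146
Iter 2: z = -0.3431 + 2.5779i, |z|^2 = 6.7632
Escaped at iteration 2

Answer: 2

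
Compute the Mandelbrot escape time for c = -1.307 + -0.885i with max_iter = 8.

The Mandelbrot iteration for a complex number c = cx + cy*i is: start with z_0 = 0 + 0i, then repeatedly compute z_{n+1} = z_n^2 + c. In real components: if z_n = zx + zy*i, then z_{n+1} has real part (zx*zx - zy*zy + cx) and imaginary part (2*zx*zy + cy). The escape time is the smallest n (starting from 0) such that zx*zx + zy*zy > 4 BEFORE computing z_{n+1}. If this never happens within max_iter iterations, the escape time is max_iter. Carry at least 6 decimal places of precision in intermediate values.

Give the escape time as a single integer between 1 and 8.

Answer: 3

Derivation:
z_0 = 0 + 0i, c = -1.3070 + -0.8850i
Iter 1: z = -1.3070 + -0.8850i, |z|^2 = 2.4915
Iter 2: z = -0.3820 + 1.4284i, |z|^2 = 2.1862
Iter 3: z = -3.2014 + -1.9762i, |z|^2 = 14.1544
Escaped at iteration 3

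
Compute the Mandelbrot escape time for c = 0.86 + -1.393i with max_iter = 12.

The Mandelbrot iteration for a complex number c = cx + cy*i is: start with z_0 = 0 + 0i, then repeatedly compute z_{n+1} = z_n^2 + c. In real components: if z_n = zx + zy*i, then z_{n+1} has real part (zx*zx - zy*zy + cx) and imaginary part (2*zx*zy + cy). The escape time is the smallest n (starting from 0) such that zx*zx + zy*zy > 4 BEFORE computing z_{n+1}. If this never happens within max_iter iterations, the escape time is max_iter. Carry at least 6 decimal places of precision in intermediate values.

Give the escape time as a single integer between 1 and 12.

Answer: 2

Derivation:
z_0 = 0 + 0i, c = 0.8600 + -1.3930i
Iter 1: z = 0.8600 + -1.3930i, |z|^2 = 2.6800
Iter 2: z = -0.3408 + -3.7890i, |z|^2 = 14.4724
Escaped at iteration 2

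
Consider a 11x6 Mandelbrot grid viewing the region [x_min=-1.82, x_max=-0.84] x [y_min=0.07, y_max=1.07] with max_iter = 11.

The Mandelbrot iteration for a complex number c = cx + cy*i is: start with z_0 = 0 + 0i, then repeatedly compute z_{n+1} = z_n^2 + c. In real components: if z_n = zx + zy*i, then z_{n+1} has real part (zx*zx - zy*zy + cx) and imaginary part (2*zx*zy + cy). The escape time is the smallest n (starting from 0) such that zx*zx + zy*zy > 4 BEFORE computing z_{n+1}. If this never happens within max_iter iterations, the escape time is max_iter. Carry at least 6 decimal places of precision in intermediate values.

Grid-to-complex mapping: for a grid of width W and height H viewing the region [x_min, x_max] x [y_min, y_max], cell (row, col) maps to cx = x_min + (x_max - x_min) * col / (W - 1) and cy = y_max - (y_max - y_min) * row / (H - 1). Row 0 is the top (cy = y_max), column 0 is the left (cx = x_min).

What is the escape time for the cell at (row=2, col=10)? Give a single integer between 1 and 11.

z_0 = 0 + 0i, c = -0.8400 + 0.6700i
Iter 1: z = -0.8400 + 0.6700i, |z|^2 = 1.1545
Iter 2: z = -0.5833 + -0.4556i, |z|^2 = 0.5478
Iter 3: z = -0.7073 + 1.2015i, |z|^2 = 1.9439
Iter 4: z = -1.7833 + -1.0297i, |z|^2 = 4.2405
Escaped at iteration 4

Answer: 4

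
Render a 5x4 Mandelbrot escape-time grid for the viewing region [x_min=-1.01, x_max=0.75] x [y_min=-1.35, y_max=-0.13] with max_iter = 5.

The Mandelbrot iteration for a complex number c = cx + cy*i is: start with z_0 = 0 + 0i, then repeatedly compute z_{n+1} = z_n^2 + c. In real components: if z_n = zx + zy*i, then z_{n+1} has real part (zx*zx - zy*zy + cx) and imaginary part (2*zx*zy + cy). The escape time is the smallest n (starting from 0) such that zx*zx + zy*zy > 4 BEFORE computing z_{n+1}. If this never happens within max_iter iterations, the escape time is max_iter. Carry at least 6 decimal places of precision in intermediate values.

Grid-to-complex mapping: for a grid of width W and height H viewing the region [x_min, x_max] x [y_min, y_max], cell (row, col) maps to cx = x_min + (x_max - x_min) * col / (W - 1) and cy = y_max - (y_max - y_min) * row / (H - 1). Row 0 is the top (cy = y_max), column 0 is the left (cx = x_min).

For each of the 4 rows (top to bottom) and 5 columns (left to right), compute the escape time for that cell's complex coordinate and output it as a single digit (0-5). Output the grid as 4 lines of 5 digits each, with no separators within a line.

(row=0, col=0): c = -1.0100 + -0.1300i → escape time 5
(row=0, col=1): c = -0.5700 + -0.1300i → escape time 5
(row=0, col=2): c = -0.1300 + -0.1300i → escape time 5
(row=0, col=3): c = 0.3100 + -0.1300i → escape time 5
(row=0, col=4): c = 0.7500 + -0.1300i → escape time 3
(row=1, col=0): c = -1.0100 + -0.5367i → escape time 5
(row=1, col=1): c = -0.5700 + -0.5367i → escape time 5
(row=1, col=2): c = -0.1300 + -0.5367i → escape time 5
(row=1, col=3): c = 0.3100 + -0.5367i → escape time 5
(row=1, col=4): c = 0.7500 + -0.5367i → escape time 3
(row=2, col=0): c = -1.0100 + -0.9433i → escape time 3
(row=2, col=1): c = -0.5700 + -0.9433i → escape time 4
(row=2, col=2): c = -0.1300 + -0.9433i → escape time 5
(row=2, col=3): c = 0.3100 + -0.9433i → escape time 4
(row=2, col=4): c = 0.7500 + -0.9433i → escape time 2
(row=3, col=0): c = -1.0100 + -1.3500i → escape time 2
(row=3, col=1): c = -0.5700 + -1.3500i → escape time 2
(row=3, col=2): c = -0.1300 + -1.3500i → escape time 2
(row=3, col=3): c = 0.3100 + -1.3500i → escape time 2
(row=3, col=4): c = 0.7500 + -1.3500i → escape time 2

Answer: 55553
55553
34542
22222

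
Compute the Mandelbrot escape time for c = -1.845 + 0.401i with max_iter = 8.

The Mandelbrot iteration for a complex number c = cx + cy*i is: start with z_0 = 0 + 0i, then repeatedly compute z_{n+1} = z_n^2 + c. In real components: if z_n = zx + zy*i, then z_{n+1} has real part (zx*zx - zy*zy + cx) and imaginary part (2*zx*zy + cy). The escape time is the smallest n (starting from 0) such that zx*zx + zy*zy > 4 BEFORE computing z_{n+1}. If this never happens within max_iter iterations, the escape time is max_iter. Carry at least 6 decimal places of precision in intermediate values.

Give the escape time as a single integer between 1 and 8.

z_0 = 0 + 0i, c = -1.8450 + 0.4010i
Iter 1: z = -1.8450 + 0.4010i, |z|^2 = 3.5648
Iter 2: z = 1.3982 + -1.0787i, |z|^2 = 3.1186
Iter 3: z = -1.0535 + -2.6155i, |z|^2 = 7.9508
Escaped at iteration 3

Answer: 3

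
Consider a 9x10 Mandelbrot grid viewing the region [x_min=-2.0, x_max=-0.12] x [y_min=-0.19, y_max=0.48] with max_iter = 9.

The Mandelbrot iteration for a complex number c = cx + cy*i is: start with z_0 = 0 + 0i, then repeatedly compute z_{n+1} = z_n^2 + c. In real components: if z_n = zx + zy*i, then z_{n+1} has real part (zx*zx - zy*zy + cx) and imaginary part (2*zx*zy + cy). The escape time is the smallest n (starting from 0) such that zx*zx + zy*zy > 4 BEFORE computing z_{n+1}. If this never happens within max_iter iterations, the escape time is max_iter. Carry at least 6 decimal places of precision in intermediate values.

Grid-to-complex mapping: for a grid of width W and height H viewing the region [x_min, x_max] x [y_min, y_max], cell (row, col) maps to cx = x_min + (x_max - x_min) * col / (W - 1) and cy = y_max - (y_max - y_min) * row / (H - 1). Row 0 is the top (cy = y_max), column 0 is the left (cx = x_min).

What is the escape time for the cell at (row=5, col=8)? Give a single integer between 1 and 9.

Answer: 9

Derivation:
z_0 = 0 + 0i, c = -0.1200 + 0.1078i
Iter 1: z = -0.1200 + 0.1078i, |z|^2 = 0.0260
Iter 2: z = -0.1172 + 0.0819i, |z|^2 = 0.0204
Iter 3: z = -0.1130 + 0.0886i, |z|^2 = 0.0206
Iter 4: z = -0.1151 + 0.0878i, |z|^2 = 0.0209
Iter 5: z = -0.1145 + 0.0876i, |z|^2 = 0.0208
Iter 6: z = -0.1146 + 0.0877i, |z|^2 = 0.0208
Iter 7: z = -0.1146 + 0.0877i, |z|^2 = 0.0208
Iter 8: z = -0.1146 + 0.0877i, |z|^2 = 0.0208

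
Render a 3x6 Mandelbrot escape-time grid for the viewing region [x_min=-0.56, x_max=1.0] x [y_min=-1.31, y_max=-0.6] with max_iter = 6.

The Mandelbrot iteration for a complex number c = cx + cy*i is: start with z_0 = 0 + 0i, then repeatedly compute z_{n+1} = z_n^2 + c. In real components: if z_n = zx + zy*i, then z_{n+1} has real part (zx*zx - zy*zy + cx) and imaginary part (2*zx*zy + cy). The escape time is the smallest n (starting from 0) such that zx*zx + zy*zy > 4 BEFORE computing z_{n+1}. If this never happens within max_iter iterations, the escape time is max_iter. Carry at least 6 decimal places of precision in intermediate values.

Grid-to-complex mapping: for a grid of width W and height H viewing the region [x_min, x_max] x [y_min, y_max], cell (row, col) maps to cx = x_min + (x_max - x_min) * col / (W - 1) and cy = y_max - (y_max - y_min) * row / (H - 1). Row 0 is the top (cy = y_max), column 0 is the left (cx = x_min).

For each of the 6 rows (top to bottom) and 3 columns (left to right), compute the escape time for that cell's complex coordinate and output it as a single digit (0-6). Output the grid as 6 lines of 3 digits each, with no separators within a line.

Answer: 662
662
442
442
322
322

Derivation:
(row=0, col=0): c = -0.5600 + -0.6000i → escape time 6
(row=0, col=1): c = 0.2200 + -0.6000i → escape time 6
(row=0, col=2): c = 1.0000 + -0.6000i → escape time 2
(row=1, col=0): c = -0.5600 + -0.7420i → escape time 6
(row=1, col=1): c = 0.2200 + -0.7420i → escape time 6
(row=1, col=2): c = 1.0000 + -0.7420i → escape time 2
(row=2, col=0): c = -0.5600 + -0.8840i → escape time 4
(row=2, col=1): c = 0.2200 + -0.8840i → escape time 4
(row=2, col=2): c = 1.0000 + -0.8840i → escape time 2
(row=3, col=0): c = -0.5600 + -1.0260i → escape time 4
(row=3, col=1): c = 0.2200 + -1.0260i → escape time 4
(row=3, col=2): c = 1.0000 + -1.0260i → escape time 2
(row=4, col=0): c = -0.5600 + -1.1680i → escape time 3
(row=4, col=1): c = 0.2200 + -1.1680i → escape time 2
(row=4, col=2): c = 1.0000 + -1.1680i → escape time 2
(row=5, col=0): c = -0.5600 + -1.3100i → escape time 3
(row=5, col=1): c = 0.2200 + -1.3100i → escape time 2
(row=5, col=2): c = 1.0000 + -1.3100i → escape time 2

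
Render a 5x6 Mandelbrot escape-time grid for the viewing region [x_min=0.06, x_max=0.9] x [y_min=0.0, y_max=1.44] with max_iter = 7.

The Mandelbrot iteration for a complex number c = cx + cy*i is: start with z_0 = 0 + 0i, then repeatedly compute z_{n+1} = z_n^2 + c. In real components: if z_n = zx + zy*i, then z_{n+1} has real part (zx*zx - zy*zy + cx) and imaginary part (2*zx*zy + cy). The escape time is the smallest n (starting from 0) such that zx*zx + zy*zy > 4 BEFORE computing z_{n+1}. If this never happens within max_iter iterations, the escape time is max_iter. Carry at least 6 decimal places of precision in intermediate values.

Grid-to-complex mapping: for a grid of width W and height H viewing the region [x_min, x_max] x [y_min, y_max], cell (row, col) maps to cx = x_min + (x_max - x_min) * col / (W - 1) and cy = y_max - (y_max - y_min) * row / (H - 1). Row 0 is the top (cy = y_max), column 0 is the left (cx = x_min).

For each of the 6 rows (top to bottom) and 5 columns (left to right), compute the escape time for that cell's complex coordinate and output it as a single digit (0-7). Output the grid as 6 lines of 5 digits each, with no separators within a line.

Answer: 22222
32222
64322
77532
77633
77533

Derivation:
(row=0, col=0): c = 0.0600 + 1.4400i → escape time 2
(row=0, col=1): c = 0.2700 + 1.4400i → escape time 2
(row=0, col=2): c = 0.4800 + 1.4400i → escape time 2
(row=0, col=3): c = 0.6900 + 1.4400i → escape time 2
(row=0, col=4): c = 0.9000 + 1.4400i → escape time 2
(row=1, col=0): c = 0.0600 + 1.1520i → escape time 3
(row=1, col=1): c = 0.2700 + 1.1520i → escape time 2
(row=1, col=2): c = 0.4800 + 1.1520i → escape time 2
(row=1, col=3): c = 0.6900 + 1.1520i → escape time 2
(row=1, col=4): c = 0.9000 + 1.1520i → escape time 2
(row=2, col=0): c = 0.0600 + 0.8640i → escape time 6
(row=2, col=1): c = 0.2700 + 0.8640i → escape time 4
(row=2, col=2): c = 0.4800 + 0.8640i → escape time 3
(row=2, col=3): c = 0.6900 + 0.8640i → escape time 2
(row=2, col=4): c = 0.9000 + 0.8640i → escape time 2
(row=3, col=0): c = 0.0600 + 0.5760i → escape time 7
(row=3, col=1): c = 0.2700 + 0.5760i → escape time 7
(row=3, col=2): c = 0.4800 + 0.5760i → escape time 5
(row=3, col=3): c = 0.6900 + 0.5760i → escape time 3
(row=3, col=4): c = 0.9000 + 0.5760i → escape time 2
(row=4, col=0): c = 0.0600 + 0.2880i → escape time 7
(row=4, col=1): c = 0.2700 + 0.2880i → escape time 7
(row=4, col=2): c = 0.4800 + 0.2880i → escape time 6
(row=4, col=3): c = 0.6900 + 0.2880i → escape time 3
(row=4, col=4): c = 0.9000 + 0.2880i → escape time 3
(row=5, col=0): c = 0.0600 + 0.0000i → escape time 7
(row=5, col=1): c = 0.2700 + 0.0000i → escape time 7
(row=5, col=2): c = 0.4800 + 0.0000i → escape time 5
(row=5, col=3): c = 0.6900 + 0.0000i → escape time 3
(row=5, col=4): c = 0.9000 + 0.0000i → escape time 3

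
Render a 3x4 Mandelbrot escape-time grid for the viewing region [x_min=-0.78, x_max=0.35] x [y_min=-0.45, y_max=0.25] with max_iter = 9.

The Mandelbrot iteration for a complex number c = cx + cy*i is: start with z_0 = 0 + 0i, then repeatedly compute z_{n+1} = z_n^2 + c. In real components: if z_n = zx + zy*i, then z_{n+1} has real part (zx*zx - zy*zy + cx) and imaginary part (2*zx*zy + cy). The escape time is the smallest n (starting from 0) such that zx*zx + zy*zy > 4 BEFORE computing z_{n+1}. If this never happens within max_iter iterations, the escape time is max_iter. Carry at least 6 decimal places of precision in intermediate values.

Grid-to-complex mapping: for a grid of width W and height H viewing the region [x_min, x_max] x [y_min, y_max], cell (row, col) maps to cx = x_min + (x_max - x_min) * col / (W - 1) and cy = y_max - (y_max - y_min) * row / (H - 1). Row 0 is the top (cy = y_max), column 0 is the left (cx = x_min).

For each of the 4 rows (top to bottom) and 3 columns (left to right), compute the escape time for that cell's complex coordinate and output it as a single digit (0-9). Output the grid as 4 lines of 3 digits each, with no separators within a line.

(row=0, col=0): c = -0.7800 + 0.2500i → escape time 9
(row=0, col=1): c = -0.2150 + 0.2500i → escape time 9
(row=0, col=2): c = 0.3500 + 0.2500i → escape time 9
(row=1, col=0): c = -0.7800 + 0.0167i → escape time 9
(row=1, col=1): c = -0.2150 + 0.0167i → escape time 9
(row=1, col=2): c = 0.3500 + 0.0167i → escape time 8
(row=2, col=0): c = -0.7800 + -0.2167i → escape time 9
(row=2, col=1): c = -0.2150 + -0.2167i → escape time 9
(row=2, col=2): c = 0.3500 + -0.2167i → escape time 9
(row=3, col=0): c = -0.7800 + -0.4500i → escape time 7
(row=3, col=1): c = -0.2150 + -0.4500i → escape time 9
(row=3, col=2): c = 0.3500 + -0.4500i → escape time 9

Answer: 999
998
999
799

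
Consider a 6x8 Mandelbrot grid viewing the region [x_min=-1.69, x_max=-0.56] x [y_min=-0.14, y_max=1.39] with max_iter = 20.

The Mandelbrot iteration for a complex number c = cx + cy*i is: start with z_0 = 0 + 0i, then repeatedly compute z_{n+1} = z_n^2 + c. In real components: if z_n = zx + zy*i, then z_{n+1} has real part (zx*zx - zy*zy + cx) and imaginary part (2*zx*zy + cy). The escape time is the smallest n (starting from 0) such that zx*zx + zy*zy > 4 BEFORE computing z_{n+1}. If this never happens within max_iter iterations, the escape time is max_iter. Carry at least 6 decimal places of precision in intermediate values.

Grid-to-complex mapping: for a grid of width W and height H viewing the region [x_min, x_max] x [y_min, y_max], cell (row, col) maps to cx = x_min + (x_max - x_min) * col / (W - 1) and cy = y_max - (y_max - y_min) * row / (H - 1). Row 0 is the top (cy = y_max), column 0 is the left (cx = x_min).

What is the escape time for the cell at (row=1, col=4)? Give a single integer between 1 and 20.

Answer: 3

Derivation:
z_0 = 0 + 0i, c = -0.7860 + 1.1714i
Iter 1: z = -0.7860 + 1.1714i, |z|^2 = 1.9900
Iter 2: z = -1.5404 + -0.6701i, |z|^2 = 2.8220
Iter 3: z = 1.1380 + 3.2358i, |z|^2 = 11.7655
Escaped at iteration 3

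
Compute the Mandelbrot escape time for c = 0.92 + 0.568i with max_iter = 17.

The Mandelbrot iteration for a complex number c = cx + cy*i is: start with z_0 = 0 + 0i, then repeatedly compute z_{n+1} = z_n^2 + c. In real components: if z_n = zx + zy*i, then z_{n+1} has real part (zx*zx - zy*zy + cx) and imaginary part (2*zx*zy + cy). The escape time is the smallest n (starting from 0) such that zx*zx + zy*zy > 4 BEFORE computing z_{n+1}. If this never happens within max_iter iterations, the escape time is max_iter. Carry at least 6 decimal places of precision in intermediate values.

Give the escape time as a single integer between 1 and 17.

z_0 = 0 + 0i, c = 0.9200 + 0.5680i
Iter 1: z = 0.9200 + 0.5680i, |z|^2 = 1.1690
Iter 2: z = 1.4438 + 1.6131i, |z|^2 = 4.6866
Escaped at iteration 2

Answer: 2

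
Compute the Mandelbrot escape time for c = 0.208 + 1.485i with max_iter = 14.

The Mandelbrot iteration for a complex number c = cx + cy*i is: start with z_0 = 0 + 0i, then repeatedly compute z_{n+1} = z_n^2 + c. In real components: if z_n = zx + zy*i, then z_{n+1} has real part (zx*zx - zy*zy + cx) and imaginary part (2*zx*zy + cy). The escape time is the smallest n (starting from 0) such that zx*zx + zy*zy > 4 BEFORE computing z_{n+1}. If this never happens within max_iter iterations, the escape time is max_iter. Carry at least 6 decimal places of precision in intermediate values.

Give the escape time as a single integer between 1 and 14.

z_0 = 0 + 0i, c = 0.2080 + 1.4850i
Iter 1: z = 0.2080 + 1.4850i, |z|^2 = 2.2485
Iter 2: z = -1.9540 + 2.1028i, |z|^2 = 8.2396
Escaped at iteration 2

Answer: 2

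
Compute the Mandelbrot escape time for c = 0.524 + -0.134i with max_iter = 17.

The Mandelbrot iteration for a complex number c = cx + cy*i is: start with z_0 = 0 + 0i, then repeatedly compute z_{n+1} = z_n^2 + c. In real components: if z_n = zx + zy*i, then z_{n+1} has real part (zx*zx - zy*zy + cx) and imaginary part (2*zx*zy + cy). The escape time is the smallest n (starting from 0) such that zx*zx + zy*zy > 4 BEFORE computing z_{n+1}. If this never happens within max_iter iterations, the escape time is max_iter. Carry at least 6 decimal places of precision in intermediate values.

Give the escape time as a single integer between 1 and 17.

Answer: 5

Derivation:
z_0 = 0 + 0i, c = 0.5240 + -0.1340i
Iter 1: z = 0.5240 + -0.1340i, |z|^2 = 0.2925
Iter 2: z = 0.7806 + -0.2744i, |z|^2 = 0.6847
Iter 3: z = 1.0581 + -0.5625i, |z|^2 = 1.4358
Iter 4: z = 1.3271 + -1.3242i, |z|^2 = 3.5148
Iter 5: z = 0.5317 + -3.6488i, |z|^2 = 13.5964
Escaped at iteration 5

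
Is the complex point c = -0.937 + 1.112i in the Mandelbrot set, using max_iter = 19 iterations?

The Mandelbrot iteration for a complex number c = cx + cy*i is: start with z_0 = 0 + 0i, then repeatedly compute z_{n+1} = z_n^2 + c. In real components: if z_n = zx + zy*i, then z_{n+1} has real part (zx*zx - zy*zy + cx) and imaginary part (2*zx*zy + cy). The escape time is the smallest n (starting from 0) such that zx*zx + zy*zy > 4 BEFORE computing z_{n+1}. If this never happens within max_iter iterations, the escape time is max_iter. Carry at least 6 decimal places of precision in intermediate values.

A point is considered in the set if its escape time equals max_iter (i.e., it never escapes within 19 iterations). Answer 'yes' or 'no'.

Answer: no

Derivation:
z_0 = 0 + 0i, c = -0.9370 + 1.1120i
Iter 1: z = -0.9370 + 1.1120i, |z|^2 = 2.1145
Iter 2: z = -1.2956 + -0.9719i, |z|^2 = 2.6231
Iter 3: z = -0.2031 + 3.6303i, |z|^2 = 13.2204
Escaped at iteration 3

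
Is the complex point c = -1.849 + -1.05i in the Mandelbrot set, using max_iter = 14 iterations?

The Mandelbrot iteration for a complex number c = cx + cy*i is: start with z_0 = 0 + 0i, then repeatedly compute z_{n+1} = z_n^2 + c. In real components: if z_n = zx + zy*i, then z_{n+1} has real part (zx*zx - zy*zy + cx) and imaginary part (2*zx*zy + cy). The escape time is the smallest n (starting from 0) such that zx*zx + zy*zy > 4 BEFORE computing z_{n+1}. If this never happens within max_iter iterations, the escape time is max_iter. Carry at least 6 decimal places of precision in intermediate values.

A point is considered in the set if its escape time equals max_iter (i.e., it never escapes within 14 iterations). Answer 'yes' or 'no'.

Answer: no

Derivation:
z_0 = 0 + 0i, c = -1.8490 + -1.0500i
Iter 1: z = -1.8490 + -1.0500i, |z|^2 = 4.5213
Escaped at iteration 1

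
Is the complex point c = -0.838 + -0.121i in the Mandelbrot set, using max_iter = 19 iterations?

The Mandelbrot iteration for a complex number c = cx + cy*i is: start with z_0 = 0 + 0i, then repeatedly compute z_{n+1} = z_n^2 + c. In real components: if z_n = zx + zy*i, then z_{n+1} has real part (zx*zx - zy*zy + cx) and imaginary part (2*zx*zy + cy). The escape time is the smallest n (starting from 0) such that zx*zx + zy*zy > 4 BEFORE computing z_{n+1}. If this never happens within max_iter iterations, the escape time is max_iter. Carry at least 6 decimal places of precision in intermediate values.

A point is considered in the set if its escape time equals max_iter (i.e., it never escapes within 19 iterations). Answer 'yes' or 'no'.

z_0 = 0 + 0i, c = -0.8380 + -0.1210i
Iter 1: z = -0.8380 + -0.1210i, |z|^2 = 0.7169
Iter 2: z = -0.1504 + 0.0818i, |z|^2 = 0.0293
Iter 3: z = -0.8221 + -0.1456i, |z|^2 = 0.6970
Iter 4: z = -0.1834 + 0.1184i, |z|^2 = 0.0477
Iter 5: z = -0.8184 + -0.1644i, |z|^2 = 0.6968
Iter 6: z = -0.1953 + 0.1481i, |z|^2 = 0.0601
Iter 7: z = -0.8218 + -0.1789i, |z|^2 = 0.7074
Iter 8: z = -0.1946 + 0.1730i, |z|^2 = 0.0678
Iter 9: z = -0.8300 + -0.1883i, |z|^2 = 0.7244
Iter 10: z = -0.1845 + 0.1916i, |z|^2 = 0.0708
Iter 11: z = -0.8407 + -0.1917i, |z|^2 = 0.7435
Iter 12: z = -0.1680 + 0.2013i, |z|^2 = 0.0688
Iter 13: z = -0.8503 + -0.1887i, |z|^2 = 0.7586
Iter 14: z = -0.1506 + 0.1998i, |z|^2 = 0.0626
Iter 15: z = -0.8553 + -0.1812i, |z|^2 = 0.7643
Iter 16: z = -0.1393 + 0.1889i, |z|^2 = 0.0551
Iter 17: z = -0.8543 + -0.1736i, |z|^2 = 0.7599
Iter 18: z = -0.1384 + 0.1757i, |z|^2 = 0.0500
Did not escape in 19 iterations → in set

Answer: yes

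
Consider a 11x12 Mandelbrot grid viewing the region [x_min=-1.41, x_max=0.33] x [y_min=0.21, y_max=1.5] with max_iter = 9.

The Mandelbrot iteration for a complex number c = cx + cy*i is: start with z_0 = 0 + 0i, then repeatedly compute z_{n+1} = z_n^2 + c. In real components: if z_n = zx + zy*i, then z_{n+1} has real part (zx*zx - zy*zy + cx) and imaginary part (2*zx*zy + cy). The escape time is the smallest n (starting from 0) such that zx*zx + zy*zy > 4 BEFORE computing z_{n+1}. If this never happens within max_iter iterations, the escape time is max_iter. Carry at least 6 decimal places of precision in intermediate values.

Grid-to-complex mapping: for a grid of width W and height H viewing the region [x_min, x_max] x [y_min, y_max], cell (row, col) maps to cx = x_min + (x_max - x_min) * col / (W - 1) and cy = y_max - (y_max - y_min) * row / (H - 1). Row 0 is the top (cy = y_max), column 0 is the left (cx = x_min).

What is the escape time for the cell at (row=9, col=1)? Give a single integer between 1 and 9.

z_0 = 0 + 0i, c = -1.2360 + 0.4445i
Iter 1: z = -1.2360 + 0.4445i, |z|^2 = 1.7253
Iter 2: z = 0.0941 + -0.6544i, |z|^2 = 0.4371
Iter 3: z = -1.6554 + 0.3214i, |z|^2 = 2.8435
Iter 4: z = 1.4009 + -0.6196i, |z|^2 = 2.3463
Iter 5: z = 0.3425 + -1.2914i, |z|^2 = 1.7851
Iter 6: z = -2.7864 + -0.4402i, |z|^2 = 7.9578
Escaped at iteration 6

Answer: 6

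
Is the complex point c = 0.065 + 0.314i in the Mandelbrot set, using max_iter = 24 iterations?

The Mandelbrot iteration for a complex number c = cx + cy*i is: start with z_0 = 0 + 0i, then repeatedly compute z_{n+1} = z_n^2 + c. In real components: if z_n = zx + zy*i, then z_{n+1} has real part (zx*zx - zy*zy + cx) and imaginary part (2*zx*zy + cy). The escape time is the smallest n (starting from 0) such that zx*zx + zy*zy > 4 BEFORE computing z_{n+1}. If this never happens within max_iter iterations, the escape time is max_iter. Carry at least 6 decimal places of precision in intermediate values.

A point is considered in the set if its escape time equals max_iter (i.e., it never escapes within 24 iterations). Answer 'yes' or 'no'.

z_0 = 0 + 0i, c = 0.0650 + 0.3140i
Iter 1: z = 0.0650 + 0.3140i, |z|^2 = 0.1028
Iter 2: z = -0.0294 + 0.3548i, |z|^2 = 0.1268
Iter 3: z = -0.0600 + 0.2932i, |z|^2 = 0.0895
Iter 4: z = -0.0173 + 0.2788i, |z|^2 = 0.0780
Iter 5: z = -0.0124 + 0.3043i, |z|^2 = 0.0928
Iter 6: z = -0.0275 + 0.3064i, |z|^2 = 0.0947
Iter 7: z = -0.0281 + 0.2972i, |z|^2 = 0.0891
Iter 8: z = -0.0225 + 0.2973i, |z|^2 = 0.0889
Iter 9: z = -0.0229 + 0.3006i, |z|^2 = 0.0909
Iter 10: z = -0.0248 + 0.3003i, |z|^2 = 0.0908
Iter 11: z = -0.0245 + 0.2991i, |z|^2 = 0.0901
Iter 12: z = -0.0238 + 0.2993i, |z|^2 = 0.0902
Iter 13: z = -0.0240 + 0.2997i, |z|^2 = 0.0904
Iter 14: z = -0.0243 + 0.2996i, |z|^2 = 0.0903
Iter 15: z = -0.0242 + 0.2995i, |z|^2 = 0.0903
Iter 16: z = -0.0241 + 0.2995i, |z|^2 = 0.0903
Iter 17: z = -0.0241 + 0.2996i, |z|^2 = 0.0903
Iter 18: z = -0.0242 + 0.2995i, |z|^2 = 0.0903
Iter 19: z = -0.0241 + 0.2995i, |z|^2 = 0.0903
Iter 20: z = -0.0241 + 0.2995i, |z|^2 = 0.0903
Iter 21: z = -0.0241 + 0.2995i, |z|^2 = 0.0903
Iter 22: z = -0.0241 + 0.2995i, |z|^2 = 0.0903
Iter 23: z = -0.0241 + 0.2995i, |z|^2 = 0.0903
Did not escape in 24 iterations → in set

Answer: yes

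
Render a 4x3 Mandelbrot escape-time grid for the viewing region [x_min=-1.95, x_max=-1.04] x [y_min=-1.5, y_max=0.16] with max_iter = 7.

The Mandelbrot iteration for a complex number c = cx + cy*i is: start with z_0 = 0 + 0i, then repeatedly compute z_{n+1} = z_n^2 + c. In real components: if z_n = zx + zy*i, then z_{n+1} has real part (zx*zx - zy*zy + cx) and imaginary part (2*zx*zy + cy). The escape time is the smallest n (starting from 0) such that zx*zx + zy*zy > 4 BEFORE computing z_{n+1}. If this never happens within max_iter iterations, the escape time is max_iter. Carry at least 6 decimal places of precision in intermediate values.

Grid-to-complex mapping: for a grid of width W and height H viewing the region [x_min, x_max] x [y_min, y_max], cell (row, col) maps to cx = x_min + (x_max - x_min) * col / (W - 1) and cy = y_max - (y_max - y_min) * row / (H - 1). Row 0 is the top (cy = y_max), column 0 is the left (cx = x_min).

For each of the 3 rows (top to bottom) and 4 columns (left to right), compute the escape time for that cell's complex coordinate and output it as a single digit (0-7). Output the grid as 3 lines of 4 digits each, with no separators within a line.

(row=0, col=0): c = -1.9500 + 0.1600i → escape time 4
(row=0, col=1): c = -1.6467 + 0.1600i → escape time 5
(row=0, col=2): c = -1.3433 + 0.1600i → escape time 7
(row=0, col=3): c = -1.0400 + 0.1600i → escape time 7
(row=1, col=0): c = -1.9500 + -0.6700i → escape time 1
(row=1, col=1): c = -1.6467 + -0.6700i → escape time 3
(row=1, col=2): c = -1.3433 + -0.6700i → escape time 3
(row=1, col=3): c = -1.0400 + -0.6700i → escape time 4
(row=2, col=0): c = -1.9500 + -1.5000i → escape time 1
(row=2, col=1): c = -1.6467 + -1.5000i → escape time 1
(row=2, col=2): c = -1.3433 + -1.5000i → escape time 1
(row=2, col=3): c = -1.0400 + -1.5000i → escape time 2

Answer: 4577
1334
1112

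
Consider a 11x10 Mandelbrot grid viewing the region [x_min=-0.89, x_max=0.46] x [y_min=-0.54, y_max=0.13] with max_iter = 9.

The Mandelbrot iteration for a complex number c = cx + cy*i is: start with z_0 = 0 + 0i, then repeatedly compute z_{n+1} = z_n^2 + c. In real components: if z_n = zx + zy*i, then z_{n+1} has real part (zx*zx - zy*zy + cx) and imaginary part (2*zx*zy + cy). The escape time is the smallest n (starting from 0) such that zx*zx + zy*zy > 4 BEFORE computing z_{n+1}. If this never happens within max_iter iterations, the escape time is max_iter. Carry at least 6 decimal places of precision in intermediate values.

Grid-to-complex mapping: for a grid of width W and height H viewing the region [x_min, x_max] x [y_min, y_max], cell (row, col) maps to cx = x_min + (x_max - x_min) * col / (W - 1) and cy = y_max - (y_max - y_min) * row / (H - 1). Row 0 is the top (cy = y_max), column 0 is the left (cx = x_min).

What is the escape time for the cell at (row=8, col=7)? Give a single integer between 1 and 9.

Answer: 9

Derivation:
z_0 = 0 + 0i, c = 0.0550 + -0.4656i
Iter 1: z = 0.0550 + -0.4656i, |z|^2 = 0.2198
Iter 2: z = -0.1587 + -0.5168i, |z|^2 = 0.2922
Iter 3: z = -0.1869 + -0.3015i, |z|^2 = 0.1258
Iter 4: z = -0.0010 + -0.3529i, |z|^2 = 0.1245
Iter 5: z = -0.0695 + -0.4649i, |z|^2 = 0.2209
Iter 6: z = -0.1563 + -0.4009i, |z|^2 = 0.1852
Iter 7: z = -0.0813 + -0.3403i, |z|^2 = 0.1224
Iter 8: z = -0.0542 + -0.4102i, |z|^2 = 0.1712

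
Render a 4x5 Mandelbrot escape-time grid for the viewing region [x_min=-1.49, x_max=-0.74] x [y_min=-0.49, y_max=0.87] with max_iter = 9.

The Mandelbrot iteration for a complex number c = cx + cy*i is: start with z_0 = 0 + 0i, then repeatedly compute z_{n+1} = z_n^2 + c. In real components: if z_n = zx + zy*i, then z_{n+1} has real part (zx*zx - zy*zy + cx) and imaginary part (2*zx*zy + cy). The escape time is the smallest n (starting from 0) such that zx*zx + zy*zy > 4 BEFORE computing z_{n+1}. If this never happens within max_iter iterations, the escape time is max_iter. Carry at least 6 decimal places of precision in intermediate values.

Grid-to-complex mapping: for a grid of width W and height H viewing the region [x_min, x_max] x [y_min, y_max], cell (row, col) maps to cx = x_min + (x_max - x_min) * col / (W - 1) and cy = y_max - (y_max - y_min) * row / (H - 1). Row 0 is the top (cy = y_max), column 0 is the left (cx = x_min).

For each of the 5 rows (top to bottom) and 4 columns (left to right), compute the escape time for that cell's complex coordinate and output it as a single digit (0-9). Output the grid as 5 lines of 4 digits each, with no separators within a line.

(row=0, col=0): c = -1.4900 + 0.8700i → escape time 3
(row=0, col=1): c = -1.2400 + 0.8700i → escape time 3
(row=0, col=2): c = -0.9900 + 0.8700i → escape time 3
(row=0, col=3): c = -0.7400 + 0.8700i → escape time 4
(row=1, col=0): c = -1.4900 + 0.5300i → escape time 3
(row=1, col=1): c = -1.2400 + 0.5300i → escape time 4
(row=1, col=2): c = -0.9900 + 0.5300i → escape time 5
(row=1, col=3): c = -0.7400 + 0.5300i → escape time 6
(row=2, col=0): c = -1.4900 + 0.1900i → escape time 5
(row=2, col=1): c = -1.2400 + 0.1900i → escape time 9
(row=2, col=2): c = -0.9900 + 0.1900i → escape time 9
(row=2, col=3): c = -0.7400 + 0.1900i → escape time 9
(row=3, col=0): c = -1.4900 + -0.1500i → escape time 6
(row=3, col=1): c = -1.2400 + -0.1500i → escape time 9
(row=3, col=2): c = -0.9900 + -0.1500i → escape time 9
(row=3, col=3): c = -0.7400 + -0.1500i → escape time 9
(row=4, col=0): c = -1.4900 + -0.4900i → escape time 3
(row=4, col=1): c = -1.2400 + -0.4900i → escape time 5
(row=4, col=2): c = -0.9900 + -0.4900i → escape time 5
(row=4, col=3): c = -0.7400 + -0.4900i → escape time 7

Answer: 3334
3456
5999
6999
3557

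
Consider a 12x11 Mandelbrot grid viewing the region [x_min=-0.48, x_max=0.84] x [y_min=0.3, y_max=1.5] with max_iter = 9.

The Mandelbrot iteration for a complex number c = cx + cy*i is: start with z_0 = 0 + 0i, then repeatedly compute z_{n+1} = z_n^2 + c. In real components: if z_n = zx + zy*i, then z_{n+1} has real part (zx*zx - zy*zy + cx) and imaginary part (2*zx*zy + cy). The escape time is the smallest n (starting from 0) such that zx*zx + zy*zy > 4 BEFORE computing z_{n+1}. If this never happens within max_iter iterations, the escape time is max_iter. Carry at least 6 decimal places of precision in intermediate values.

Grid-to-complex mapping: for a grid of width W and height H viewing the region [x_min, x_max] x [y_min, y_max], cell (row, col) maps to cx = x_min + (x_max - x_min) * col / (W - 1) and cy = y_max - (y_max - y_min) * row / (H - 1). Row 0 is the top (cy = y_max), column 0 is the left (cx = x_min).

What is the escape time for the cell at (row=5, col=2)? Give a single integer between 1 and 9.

z_0 = 0 + 0i, c = -0.2400 + 0.9000i
Iter 1: z = -0.2400 + 0.9000i, |z|^2 = 0.8676
Iter 2: z = -0.9924 + 0.4680i, |z|^2 = 1.2039
Iter 3: z = 0.5258 + -0.0289i, |z|^2 = 0.2773
Iter 4: z = 0.0357 + 0.8696i, |z|^2 = 0.7575
Iter 5: z = -0.9950 + 0.9620i, |z|^2 = 1.9155
Iter 6: z = -0.1755 + -1.0144i, |z|^2 = 1.0598
Iter 7: z = -1.2382 + 1.2561i, |z|^2 = 3.1109
Iter 8: z = -0.2848 + -2.2106i, |z|^2 = 4.9679
Escaped at iteration 8

Answer: 8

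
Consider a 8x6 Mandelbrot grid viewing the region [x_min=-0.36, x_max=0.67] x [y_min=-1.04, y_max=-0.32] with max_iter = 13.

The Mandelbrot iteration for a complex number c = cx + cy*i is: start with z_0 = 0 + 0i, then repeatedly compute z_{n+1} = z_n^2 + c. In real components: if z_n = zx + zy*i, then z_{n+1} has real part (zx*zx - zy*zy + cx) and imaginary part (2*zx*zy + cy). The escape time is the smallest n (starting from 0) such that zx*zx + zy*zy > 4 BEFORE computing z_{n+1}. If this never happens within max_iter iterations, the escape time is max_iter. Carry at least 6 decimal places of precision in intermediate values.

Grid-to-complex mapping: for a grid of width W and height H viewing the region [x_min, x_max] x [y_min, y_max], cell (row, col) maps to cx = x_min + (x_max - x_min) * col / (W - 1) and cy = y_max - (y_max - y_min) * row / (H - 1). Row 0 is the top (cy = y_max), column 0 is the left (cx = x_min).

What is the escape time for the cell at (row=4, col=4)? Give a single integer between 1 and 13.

Answer: 4

Derivation:
z_0 = 0 + 0i, c = 0.2286 + -0.8960i
Iter 1: z = 0.2286 + -0.8960i, |z|^2 = 0.8551
Iter 2: z = -0.5220 + -1.3056i, |z|^2 = 1.9771
Iter 3: z = -1.2035 + 0.4670i, |z|^2 = 1.6666
Iter 4: z = 1.4589 + -2.0202i, |z|^2 = 6.2098
Escaped at iteration 4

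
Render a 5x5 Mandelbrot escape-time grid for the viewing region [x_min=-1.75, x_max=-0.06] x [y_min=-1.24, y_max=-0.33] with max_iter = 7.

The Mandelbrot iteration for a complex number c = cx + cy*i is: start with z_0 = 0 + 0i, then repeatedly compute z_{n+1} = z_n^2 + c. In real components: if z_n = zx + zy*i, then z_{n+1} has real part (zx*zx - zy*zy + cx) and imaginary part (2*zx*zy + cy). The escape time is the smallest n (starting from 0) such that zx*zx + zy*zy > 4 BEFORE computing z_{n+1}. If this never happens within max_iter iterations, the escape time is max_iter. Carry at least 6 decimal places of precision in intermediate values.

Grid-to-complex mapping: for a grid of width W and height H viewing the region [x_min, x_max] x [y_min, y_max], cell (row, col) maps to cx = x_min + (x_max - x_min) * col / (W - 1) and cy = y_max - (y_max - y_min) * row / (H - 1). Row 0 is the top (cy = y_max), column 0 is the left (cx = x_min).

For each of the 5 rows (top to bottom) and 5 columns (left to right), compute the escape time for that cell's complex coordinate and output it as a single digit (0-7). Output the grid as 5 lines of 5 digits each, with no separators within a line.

Answer: 46777
33577
23467
13347
12333

Derivation:
(row=0, col=0): c = -1.7500 + -0.3300i → escape time 4
(row=0, col=1): c = -1.3275 + -0.3300i → escape time 6
(row=0, col=2): c = -0.9050 + -0.3300i → escape time 7
(row=0, col=3): c = -0.4825 + -0.3300i → escape time 7
(row=0, col=4): c = -0.0600 + -0.3300i → escape time 7
(row=1, col=0): c = -1.7500 + -0.5575i → escape time 3
(row=1, col=1): c = -1.3275 + -0.5575i → escape time 3
(row=1, col=2): c = -0.9050 + -0.5575i → escape time 5
(row=1, col=3): c = -0.4825 + -0.5575i → escape time 7
(row=1, col=4): c = -0.0600 + -0.5575i → escape time 7
(row=2, col=0): c = -1.7500 + -0.7850i → escape time 2
(row=2, col=1): c = -1.3275 + -0.7850i → escape time 3
(row=2, col=2): c = -0.9050 + -0.7850i → escape time 4
(row=2, col=3): c = -0.4825 + -0.7850i → escape time 6
(row=2, col=4): c = -0.0600 + -0.7850i → escape time 7
(row=3, col=0): c = -1.7500 + -1.0125i → escape time 1
(row=3, col=1): c = -1.3275 + -1.0125i → escape time 3
(row=3, col=2): c = -0.9050 + -1.0125i → escape time 3
(row=3, col=3): c = -0.4825 + -1.0125i → escape time 4
(row=3, col=4): c = -0.0600 + -1.0125i → escape time 7
(row=4, col=0): c = -1.7500 + -1.2400i → escape time 1
(row=4, col=1): c = -1.3275 + -1.2400i → escape time 2
(row=4, col=2): c = -0.9050 + -1.2400i → escape time 3
(row=4, col=3): c = -0.4825 + -1.2400i → escape time 3
(row=4, col=4): c = -0.0600 + -1.2400i → escape time 3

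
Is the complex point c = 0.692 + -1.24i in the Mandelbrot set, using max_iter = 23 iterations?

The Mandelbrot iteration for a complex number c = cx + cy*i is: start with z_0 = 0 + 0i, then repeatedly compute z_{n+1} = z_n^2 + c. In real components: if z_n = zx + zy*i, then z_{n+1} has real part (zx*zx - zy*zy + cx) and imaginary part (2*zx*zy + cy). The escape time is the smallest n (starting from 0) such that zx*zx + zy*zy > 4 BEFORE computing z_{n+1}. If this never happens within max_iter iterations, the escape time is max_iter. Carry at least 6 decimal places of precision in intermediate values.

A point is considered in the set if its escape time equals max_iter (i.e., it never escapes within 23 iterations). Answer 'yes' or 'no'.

Answer: no

Derivation:
z_0 = 0 + 0i, c = 0.6920 + -1.2400i
Iter 1: z = 0.6920 + -1.2400i, |z|^2 = 2.0165
Iter 2: z = -0.3667 + -2.9562i, |z|^2 = 8.8734
Escaped at iteration 2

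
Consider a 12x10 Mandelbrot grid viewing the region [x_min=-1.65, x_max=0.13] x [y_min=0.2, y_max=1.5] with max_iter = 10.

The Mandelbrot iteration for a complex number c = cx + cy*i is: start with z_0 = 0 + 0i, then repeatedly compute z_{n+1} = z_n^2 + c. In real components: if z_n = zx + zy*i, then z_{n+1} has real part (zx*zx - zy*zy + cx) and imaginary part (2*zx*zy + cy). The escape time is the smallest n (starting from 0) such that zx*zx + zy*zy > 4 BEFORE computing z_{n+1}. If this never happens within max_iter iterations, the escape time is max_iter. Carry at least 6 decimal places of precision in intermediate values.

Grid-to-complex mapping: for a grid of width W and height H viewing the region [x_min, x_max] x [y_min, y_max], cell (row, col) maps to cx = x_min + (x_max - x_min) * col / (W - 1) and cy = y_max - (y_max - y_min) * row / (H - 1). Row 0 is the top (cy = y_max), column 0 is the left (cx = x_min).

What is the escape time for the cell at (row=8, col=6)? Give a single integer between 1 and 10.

Answer: 10

Derivation:
z_0 = 0 + 0i, c = -0.6791 + 0.3444i
Iter 1: z = -0.6791 + 0.3444i, |z|^2 = 0.5798
Iter 2: z = -0.3366 + -0.1234i, |z|^2 = 0.1285
Iter 3: z = -0.5810 + 0.4275i, |z|^2 = 0.5203
Iter 4: z = -0.5242 + -0.1523i, |z|^2 = 0.2980
Iter 5: z = -0.4275 + 0.5042i, |z|^2 = 0.4369
Iter 6: z = -0.7505 + -0.0866i, |z|^2 = 0.5708
Iter 7: z = -0.1233 + 0.4744i, |z|^2 = 0.2403
Iter 8: z = -0.8890 + 0.2275i, |z|^2 = 0.8420
Iter 9: z = 0.0594 + -0.0600i, |z|^2 = 0.0071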